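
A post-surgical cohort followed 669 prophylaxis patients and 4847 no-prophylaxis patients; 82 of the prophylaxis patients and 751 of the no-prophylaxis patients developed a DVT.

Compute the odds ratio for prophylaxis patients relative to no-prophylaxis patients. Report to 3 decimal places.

OR = (82 × 4096) / (587 × 751) = 335872/440837 ≈ 0.762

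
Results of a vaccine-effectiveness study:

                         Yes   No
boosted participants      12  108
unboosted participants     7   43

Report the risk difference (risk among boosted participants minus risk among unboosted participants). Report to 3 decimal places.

-0.040

risk, boosted participants = 12/120 = 0.1000
risk, unboosted participants = 7/50 = 0.1400
risk difference = 0.1000 − 0.1400 = -0.040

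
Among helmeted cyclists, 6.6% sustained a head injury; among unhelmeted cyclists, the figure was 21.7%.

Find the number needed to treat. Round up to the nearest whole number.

7

absolute risk difference = 0.151000
1 / 0.151000 = 6.623 → round up → 7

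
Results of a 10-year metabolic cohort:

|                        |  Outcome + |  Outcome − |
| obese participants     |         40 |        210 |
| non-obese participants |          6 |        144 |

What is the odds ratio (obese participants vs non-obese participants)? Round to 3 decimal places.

odds, obese participants = 40/210 = 0.19048
odds, non-obese participants = 6/144 = 0.04167
OR = 0.19048 / 0.04167 = 4.571

OR = 4.571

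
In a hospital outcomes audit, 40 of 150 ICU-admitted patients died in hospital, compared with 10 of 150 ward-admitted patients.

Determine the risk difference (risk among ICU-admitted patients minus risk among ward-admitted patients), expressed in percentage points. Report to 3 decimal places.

risk, ICU-admitted patients = 40/150 = 0.2667
risk, ward-admitted patients = 10/150 = 0.0667
risk difference = 0.2667 − 0.0667 = 0.2000 → 20.000 percentage points

20.000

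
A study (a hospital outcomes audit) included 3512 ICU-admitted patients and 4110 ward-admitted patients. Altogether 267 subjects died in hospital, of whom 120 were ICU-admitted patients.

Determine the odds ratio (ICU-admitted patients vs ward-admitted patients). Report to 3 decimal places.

OR: 0.954

ICU-admitted patients without the outcome: 3512 − 120 = 3392
ward-admitted patients with the outcome: 267 − 120 = 147
ward-admitted patients without the outcome: 4110 − 147 = 3963
OR = (120 × 3963) / (3392 × 147) = 475560/498624 ≈ 0.954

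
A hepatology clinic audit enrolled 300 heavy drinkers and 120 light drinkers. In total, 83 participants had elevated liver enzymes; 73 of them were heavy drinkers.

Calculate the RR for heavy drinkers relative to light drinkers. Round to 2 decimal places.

RR: 2.92

heavy drinkers without the outcome: 300 − 73 = 227
light drinkers with the outcome: 83 − 73 = 10
light drinkers without the outcome: 120 − 10 = 110
risk, heavy drinkers = 73/300 = 0.2433
risk, light drinkers = 10/120 = 0.0833
RR = 0.2433 / 0.0833 = 2.92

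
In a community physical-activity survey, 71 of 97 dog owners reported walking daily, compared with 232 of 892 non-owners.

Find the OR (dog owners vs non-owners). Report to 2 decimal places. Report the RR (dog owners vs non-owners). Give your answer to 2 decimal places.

OR = 7.77; RR = 2.81

OR = (71 × 660) / (26 × 232) = 46860/6032 ≈ 7.77
risk, dog owners = 71/97 = 0.7320
risk, non-owners = 232/892 = 0.2601
RR = 0.7320 / 0.2601 = 2.81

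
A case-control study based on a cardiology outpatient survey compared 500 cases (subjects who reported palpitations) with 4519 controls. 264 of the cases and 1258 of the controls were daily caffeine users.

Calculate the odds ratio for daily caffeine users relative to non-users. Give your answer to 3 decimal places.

OR = (264 × 3261) / (1258 × 236) = 860904/296888 ≈ 2.900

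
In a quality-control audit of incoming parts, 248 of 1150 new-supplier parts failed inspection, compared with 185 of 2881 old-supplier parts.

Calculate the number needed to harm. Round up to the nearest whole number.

NNH = 7

risk, new-supplier parts = 248/1150 = 0.215652
risk, old-supplier parts = 185/2881 = 0.064214
absolute risk difference = 0.151438
1 / 0.151438 = 6.603 → round up → 7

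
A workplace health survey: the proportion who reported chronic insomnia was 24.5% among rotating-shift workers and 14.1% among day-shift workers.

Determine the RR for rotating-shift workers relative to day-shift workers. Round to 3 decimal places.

RR = 0.2450 / 0.1410 = 1.738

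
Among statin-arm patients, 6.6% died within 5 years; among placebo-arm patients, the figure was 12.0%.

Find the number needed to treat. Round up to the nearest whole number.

19

absolute risk difference = 0.054000
1 / 0.054000 = 18.519 → round up → 19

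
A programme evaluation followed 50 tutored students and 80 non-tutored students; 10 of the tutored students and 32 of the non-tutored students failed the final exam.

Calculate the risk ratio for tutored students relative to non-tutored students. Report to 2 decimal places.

0.50

risk, tutored students = 10/50 = 0.2000
risk, non-tutored students = 32/80 = 0.4000
RR = 0.2000 / 0.4000 = 0.50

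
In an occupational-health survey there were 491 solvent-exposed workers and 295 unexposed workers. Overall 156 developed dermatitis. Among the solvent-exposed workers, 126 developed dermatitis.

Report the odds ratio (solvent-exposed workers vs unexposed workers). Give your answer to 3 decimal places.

3.049

solvent-exposed workers without the outcome: 491 − 126 = 365
unexposed workers with the outcome: 156 − 126 = 30
unexposed workers without the outcome: 295 − 30 = 265
odds, solvent-exposed workers = 126/365 = 0.3452
odds, unexposed workers = 30/265 = 0.1132
OR = 0.3452 / 0.1132 = 3.049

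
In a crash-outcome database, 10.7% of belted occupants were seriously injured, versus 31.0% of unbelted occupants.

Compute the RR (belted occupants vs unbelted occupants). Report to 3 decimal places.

RR = 0.1070 / 0.3100 = 0.345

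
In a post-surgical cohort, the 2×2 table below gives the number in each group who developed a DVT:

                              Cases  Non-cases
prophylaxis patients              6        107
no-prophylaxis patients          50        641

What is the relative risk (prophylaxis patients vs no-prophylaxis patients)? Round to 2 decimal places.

risk, prophylaxis patients = 6/113 = 0.0531
risk, no-prophylaxis patients = 50/691 = 0.0724
RR = 0.0531 / 0.0724 = 0.73

0.73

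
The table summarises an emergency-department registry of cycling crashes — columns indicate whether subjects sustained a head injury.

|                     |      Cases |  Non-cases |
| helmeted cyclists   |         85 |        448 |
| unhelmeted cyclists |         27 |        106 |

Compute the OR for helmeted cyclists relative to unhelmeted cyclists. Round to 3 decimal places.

odds, helmeted cyclists = 85/448 = 0.1897
odds, unhelmeted cyclists = 27/106 = 0.2547
OR = 0.1897 / 0.2547 = 0.745

0.745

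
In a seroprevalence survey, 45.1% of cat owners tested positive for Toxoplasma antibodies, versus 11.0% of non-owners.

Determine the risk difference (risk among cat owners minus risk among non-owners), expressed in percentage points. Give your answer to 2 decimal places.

RD = 34.10

risk difference = 0.4510 − 0.1100 = 0.3410 → 34.10 percentage points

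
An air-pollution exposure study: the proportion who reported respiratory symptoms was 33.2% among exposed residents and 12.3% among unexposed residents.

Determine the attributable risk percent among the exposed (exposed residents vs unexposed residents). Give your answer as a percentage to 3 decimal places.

AR% = (0.3320 − 0.1230) / 0.3320 = 0.6295 → 62.952%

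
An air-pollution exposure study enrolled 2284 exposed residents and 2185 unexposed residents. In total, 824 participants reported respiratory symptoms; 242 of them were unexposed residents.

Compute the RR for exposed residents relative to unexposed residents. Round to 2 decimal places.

2.30

exposed residents with the outcome: 824 − 242 = 582
exposed residents without the outcome: 2284 − 582 = 1702
unexposed residents without the outcome: 2185 − 242 = 1943
risk, exposed residents = 582/2284 = 0.2548
risk, unexposed residents = 242/2185 = 0.1108
RR = 0.2548 / 0.1108 = 2.30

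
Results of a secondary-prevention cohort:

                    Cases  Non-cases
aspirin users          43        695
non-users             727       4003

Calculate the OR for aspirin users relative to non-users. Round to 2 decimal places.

OR = (43 × 4003) / (695 × 727) = 172129/505265 ≈ 0.34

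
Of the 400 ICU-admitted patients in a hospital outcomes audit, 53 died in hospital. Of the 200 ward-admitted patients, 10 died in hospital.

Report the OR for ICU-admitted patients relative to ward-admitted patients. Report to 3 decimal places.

OR = (53 × 190) / (347 × 10) = 10070/3470 ≈ 2.902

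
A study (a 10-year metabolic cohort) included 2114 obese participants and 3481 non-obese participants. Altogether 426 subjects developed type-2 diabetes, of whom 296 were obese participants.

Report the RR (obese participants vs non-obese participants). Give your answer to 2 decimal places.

3.75

obese participants without the outcome: 2114 − 296 = 1818
non-obese participants with the outcome: 426 − 296 = 130
non-obese participants without the outcome: 3481 − 130 = 3351
risk, obese participants = 296/2114 = 0.14002
risk, non-obese participants = 130/3481 = 0.03735
RR = 0.14002 / 0.03735 = 3.75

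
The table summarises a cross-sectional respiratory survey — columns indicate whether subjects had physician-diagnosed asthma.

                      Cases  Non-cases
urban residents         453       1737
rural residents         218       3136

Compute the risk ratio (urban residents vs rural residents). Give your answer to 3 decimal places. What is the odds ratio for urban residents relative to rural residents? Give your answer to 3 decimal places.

RR = 3.182; OR = 3.752

risk, urban residents = 453/2190 = 0.2068
risk, rural residents = 218/3354 = 0.0650
RR = 0.2068 / 0.0650 = 3.182
OR = (453 × 3136) / (1737 × 218) = 1420608/378666 ≈ 3.752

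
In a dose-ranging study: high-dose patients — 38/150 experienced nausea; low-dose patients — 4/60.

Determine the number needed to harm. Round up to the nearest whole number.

risk, high-dose patients = 38/150 = 0.253333
risk, low-dose patients = 4/60 = 0.066667
absolute risk difference = 0.186667
1 / 0.186667 = 5.357 → round up → 6

NNH ≈ 6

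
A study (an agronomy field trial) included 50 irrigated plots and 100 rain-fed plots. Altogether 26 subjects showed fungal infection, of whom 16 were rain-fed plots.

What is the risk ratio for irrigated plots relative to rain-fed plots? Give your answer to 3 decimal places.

irrigated plots with the outcome: 26 − 16 = 10
irrigated plots without the outcome: 50 − 10 = 40
rain-fed plots without the outcome: 100 − 16 = 84
risk, irrigated plots = 10/50 = 0.2000
risk, rain-fed plots = 16/100 = 0.1600
RR = 0.2000 / 0.1600 = 1.250

RR ≈ 1.250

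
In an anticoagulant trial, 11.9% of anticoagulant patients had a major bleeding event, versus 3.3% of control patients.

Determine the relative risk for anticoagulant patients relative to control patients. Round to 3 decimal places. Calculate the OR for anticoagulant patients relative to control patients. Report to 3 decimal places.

RR = 0.11900 / 0.03300 = 3.606
odds, anticoagulant patients = 0.11900/0.88100 = 0.13507
odds, control patients = 0.03300/0.96700 = 0.03413
OR = 0.13507 / 0.03413 = 3.958

RR = 3.606; OR = 3.958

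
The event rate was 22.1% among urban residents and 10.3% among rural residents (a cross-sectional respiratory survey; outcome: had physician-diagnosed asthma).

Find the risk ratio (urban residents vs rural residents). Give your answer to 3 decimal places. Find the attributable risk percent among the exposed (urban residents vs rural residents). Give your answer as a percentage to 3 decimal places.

RR = 0.2210 / 0.1030 = 2.146
AR% = (0.2210 − 0.1030) / 0.2210 = 0.5339 → 53.394%

RR = 2.146; AR% = 53.394%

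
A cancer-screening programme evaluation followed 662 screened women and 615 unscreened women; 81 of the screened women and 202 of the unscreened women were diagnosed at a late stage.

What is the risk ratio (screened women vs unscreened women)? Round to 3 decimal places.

risk, screened women = 81/662 = 0.1224
risk, unscreened women = 202/615 = 0.3285
RR = 0.1224 / 0.3285 = 0.373

RR: 0.373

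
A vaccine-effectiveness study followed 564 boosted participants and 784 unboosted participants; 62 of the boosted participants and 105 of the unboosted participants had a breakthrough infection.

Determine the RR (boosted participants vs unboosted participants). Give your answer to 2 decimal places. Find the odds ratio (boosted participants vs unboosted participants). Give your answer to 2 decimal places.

RR = 0.82; OR = 0.80

risk, boosted participants = 62/564 = 0.1099
risk, unboosted participants = 105/784 = 0.1339
RR = 0.1099 / 0.1339 = 0.82
odds, boosted participants = 62/502 = 0.1235
odds, unboosted participants = 105/679 = 0.1546
OR = 0.1235 / 0.1546 = 0.80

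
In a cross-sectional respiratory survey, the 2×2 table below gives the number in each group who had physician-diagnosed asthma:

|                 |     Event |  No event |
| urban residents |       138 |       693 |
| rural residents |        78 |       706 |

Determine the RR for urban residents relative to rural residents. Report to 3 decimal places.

risk, urban residents = 138/831 = 0.1661
risk, rural residents = 78/784 = 0.0995
RR = 0.1661 / 0.0995 = 1.669

RR: 1.669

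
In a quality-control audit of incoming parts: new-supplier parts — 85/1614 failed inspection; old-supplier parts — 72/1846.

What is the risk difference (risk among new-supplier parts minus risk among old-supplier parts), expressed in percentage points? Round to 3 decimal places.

risk, new-supplier parts = 85/1614 = 0.05266
risk, old-supplier parts = 72/1846 = 0.03900
risk difference = 0.05266 − 0.03900 = 0.01366 → 1.366 percentage points

1.366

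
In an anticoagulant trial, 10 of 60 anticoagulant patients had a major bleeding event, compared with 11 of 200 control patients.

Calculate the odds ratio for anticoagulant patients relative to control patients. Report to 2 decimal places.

odds, anticoagulant patients = 10/50 = 0.2000
odds, control patients = 11/189 = 0.0582
OR = 0.2000 / 0.0582 = 3.44

OR ≈ 3.44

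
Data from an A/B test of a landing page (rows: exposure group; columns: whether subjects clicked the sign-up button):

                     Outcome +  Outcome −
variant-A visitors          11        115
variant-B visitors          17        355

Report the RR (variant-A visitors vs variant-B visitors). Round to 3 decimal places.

1.910

risk, variant-A visitors = 11/126 = 0.08730
risk, variant-B visitors = 17/372 = 0.04570
RR = 0.08730 / 0.04570 = 1.910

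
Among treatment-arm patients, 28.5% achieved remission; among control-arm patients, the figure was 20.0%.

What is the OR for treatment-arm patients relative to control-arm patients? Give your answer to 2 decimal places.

odds, treatment-arm patients = 0.2850/0.7150 = 0.3986
odds, control-arm patients = 0.2000/0.8000 = 0.2500
OR = 0.3986 / 0.2500 = 1.59

OR = 1.59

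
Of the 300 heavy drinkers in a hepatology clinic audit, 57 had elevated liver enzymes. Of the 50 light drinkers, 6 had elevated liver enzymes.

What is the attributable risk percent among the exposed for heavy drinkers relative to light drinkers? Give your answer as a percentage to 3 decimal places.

risk, heavy drinkers = 57/300 = 0.1900
risk, light drinkers = 6/50 = 0.1200
AR% = (0.1900 − 0.1200) / 0.1900 = 0.3684 → 36.842%

36.842%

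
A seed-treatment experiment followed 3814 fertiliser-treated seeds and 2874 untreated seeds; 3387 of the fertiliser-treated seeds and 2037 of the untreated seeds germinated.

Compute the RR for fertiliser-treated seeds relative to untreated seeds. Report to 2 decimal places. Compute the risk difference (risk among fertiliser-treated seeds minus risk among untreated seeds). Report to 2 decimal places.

risk, fertiliser-treated seeds = 3387/3814 = 0.8880
risk, untreated seeds = 2037/2874 = 0.7088
RR = 0.8880 / 0.7088 = 1.25
risk difference = 0.8880 − 0.7088 = 0.18

RR = 1.25; RD = 0.18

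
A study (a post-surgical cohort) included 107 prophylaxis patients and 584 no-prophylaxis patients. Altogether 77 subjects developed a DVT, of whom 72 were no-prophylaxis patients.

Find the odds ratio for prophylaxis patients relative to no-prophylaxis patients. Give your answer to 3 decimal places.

OR = 0.349

prophylaxis patients with the outcome: 77 − 72 = 5
prophylaxis patients without the outcome: 107 − 5 = 102
no-prophylaxis patients without the outcome: 584 − 72 = 512
OR = (5 × 512) / (102 × 72) = 2560/7344 ≈ 0.349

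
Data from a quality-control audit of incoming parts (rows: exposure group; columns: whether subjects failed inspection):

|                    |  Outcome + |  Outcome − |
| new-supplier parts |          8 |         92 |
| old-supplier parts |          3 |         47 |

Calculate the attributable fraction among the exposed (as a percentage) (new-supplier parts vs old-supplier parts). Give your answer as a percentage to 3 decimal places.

AR%: 25.000%

risk, new-supplier parts = 8/100 = 0.0800
risk, old-supplier parts = 3/50 = 0.0600
AR% = (0.0800 − 0.0600) / 0.0800 = 0.2500 → 25.000%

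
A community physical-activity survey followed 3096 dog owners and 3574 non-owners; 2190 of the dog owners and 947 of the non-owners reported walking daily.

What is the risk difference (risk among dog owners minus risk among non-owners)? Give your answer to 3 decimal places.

risk, dog owners = 2190/3096 = 0.7074
risk, non-owners = 947/3574 = 0.2650
risk difference = 0.7074 − 0.2650 = 0.442

RD: 0.442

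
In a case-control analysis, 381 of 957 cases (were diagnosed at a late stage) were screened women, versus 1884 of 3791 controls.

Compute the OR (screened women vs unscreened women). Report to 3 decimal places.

OR = (381 × 1907) / (1884 × 576) = 726567/1085184 ≈ 0.670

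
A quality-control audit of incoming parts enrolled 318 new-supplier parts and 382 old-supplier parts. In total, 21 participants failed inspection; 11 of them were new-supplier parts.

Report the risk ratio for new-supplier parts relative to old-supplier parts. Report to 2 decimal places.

RR ≈ 1.32

new-supplier parts without the outcome: 318 − 11 = 307
old-supplier parts with the outcome: 21 − 11 = 10
old-supplier parts without the outcome: 382 − 10 = 372
risk, new-supplier parts = 11/318 = 0.03459
risk, old-supplier parts = 10/382 = 0.02618
RR = 0.03459 / 0.02618 = 1.32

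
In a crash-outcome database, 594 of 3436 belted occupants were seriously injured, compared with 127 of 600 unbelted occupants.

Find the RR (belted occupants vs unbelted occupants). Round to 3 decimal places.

0.817

risk, belted occupants = 594/3436 = 0.1729
risk, unbelted occupants = 127/600 = 0.2117
RR = 0.1729 / 0.2117 = 0.817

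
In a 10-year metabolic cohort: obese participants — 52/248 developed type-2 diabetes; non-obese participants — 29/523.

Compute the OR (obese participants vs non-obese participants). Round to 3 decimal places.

OR = (52 × 494) / (196 × 29) = 25688/5684 ≈ 4.519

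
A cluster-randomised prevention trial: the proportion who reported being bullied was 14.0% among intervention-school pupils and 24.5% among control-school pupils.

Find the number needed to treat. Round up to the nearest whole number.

absolute risk difference = 0.105000
1 / 0.105000 = 9.524 → round up → 10

10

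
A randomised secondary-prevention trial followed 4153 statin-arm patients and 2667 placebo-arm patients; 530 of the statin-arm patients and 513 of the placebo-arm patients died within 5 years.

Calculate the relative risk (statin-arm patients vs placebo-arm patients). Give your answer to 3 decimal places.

risk, statin-arm patients = 530/4153 = 0.1276
risk, placebo-arm patients = 513/2667 = 0.1924
RR = 0.1276 / 0.1924 = 0.663

RR = 0.663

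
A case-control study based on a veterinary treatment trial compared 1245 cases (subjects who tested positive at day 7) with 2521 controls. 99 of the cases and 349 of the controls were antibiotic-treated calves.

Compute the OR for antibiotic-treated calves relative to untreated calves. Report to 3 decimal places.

OR = (99 × 2172) / (349 × 1146) = 215028/399954 ≈ 0.538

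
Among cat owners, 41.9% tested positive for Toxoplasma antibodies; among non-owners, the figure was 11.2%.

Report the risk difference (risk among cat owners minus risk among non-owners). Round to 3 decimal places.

risk difference = 0.4190 − 0.1120 = 0.307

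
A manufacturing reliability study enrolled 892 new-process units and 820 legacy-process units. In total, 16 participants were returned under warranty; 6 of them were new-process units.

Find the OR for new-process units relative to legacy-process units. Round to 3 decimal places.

new-process units without the outcome: 892 − 6 = 886
legacy-process units with the outcome: 16 − 6 = 10
legacy-process units without the outcome: 820 − 10 = 810
OR = (6 × 810) / (886 × 10) = 4860/8860 ≈ 0.549

0.549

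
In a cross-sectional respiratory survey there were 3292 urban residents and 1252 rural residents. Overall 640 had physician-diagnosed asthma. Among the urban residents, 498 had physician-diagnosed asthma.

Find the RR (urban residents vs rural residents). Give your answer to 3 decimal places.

urban residents without the outcome: 3292 − 498 = 2794
rural residents with the outcome: 640 − 498 = 142
rural residents without the outcome: 1252 − 142 = 1110
risk, urban residents = 498/3292 = 0.1513
risk, rural residents = 142/1252 = 0.1134
RR = 0.1513 / 0.1134 = 1.334

RR = 1.334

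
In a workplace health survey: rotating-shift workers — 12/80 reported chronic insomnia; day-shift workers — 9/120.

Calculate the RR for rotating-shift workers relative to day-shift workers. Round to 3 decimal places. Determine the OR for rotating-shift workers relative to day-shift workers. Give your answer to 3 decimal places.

RR = 2.000; OR = 2.176

risk, rotating-shift workers = 12/80 = 0.1500
risk, day-shift workers = 9/120 = 0.0750
RR = 0.1500 / 0.0750 = 2.000
OR = (12 × 111) / (68 × 9) = 1332/612 ≈ 2.176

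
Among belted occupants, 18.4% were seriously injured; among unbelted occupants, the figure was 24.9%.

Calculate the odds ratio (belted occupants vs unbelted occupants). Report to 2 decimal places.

odds, belted occupants = 0.1840/0.8160 = 0.2255
odds, unbelted occupants = 0.2490/0.7510 = 0.3316
OR = 0.2255 / 0.3316 = 0.68

OR = 0.68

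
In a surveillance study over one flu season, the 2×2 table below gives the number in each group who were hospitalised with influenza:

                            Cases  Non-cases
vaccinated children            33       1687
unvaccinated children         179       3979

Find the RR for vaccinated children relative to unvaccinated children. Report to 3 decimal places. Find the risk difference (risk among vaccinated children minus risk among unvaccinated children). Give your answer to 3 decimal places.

risk, vaccinated children = 33/1720 = 0.01919
risk, unvaccinated children = 179/4158 = 0.04305
RR = 0.01919 / 0.04305 = 0.446
risk difference = 0.01919 − 0.04305 = -0.024

RR = 0.446; RD = -0.024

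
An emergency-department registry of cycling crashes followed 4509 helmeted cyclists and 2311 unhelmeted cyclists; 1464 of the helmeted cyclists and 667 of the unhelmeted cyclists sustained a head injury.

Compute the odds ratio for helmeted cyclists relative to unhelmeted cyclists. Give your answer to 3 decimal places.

OR = (1464 × 1644) / (3045 × 667) = 2406816/2031015 ≈ 1.185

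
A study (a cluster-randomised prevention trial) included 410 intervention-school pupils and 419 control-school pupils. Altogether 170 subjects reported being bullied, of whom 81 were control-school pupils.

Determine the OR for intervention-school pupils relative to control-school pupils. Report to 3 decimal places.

1.157

intervention-school pupils with the outcome: 170 − 81 = 89
intervention-school pupils without the outcome: 410 − 89 = 321
control-school pupils without the outcome: 419 − 81 = 338
OR = (89 × 338) / (321 × 81) = 30082/26001 ≈ 1.157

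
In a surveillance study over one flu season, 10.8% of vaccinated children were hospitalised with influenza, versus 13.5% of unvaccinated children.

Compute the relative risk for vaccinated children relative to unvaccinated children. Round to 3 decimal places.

RR = 0.1080 / 0.1350 = 0.800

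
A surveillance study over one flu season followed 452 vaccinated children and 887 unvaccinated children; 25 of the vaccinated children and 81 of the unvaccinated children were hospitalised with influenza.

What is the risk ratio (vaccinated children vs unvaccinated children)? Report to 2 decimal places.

0.61

risk, vaccinated children = 25/452 = 0.0553
risk, unvaccinated children = 81/887 = 0.0913
RR = 0.0553 / 0.0913 = 0.61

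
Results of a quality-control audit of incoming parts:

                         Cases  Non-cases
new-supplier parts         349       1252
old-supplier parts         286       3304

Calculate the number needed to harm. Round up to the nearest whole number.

risk, new-supplier parts = 349/1601 = 0.217989
risk, old-supplier parts = 286/3590 = 0.079666
absolute risk difference = 0.138323
1 / 0.138323 = 7.229 → round up → 8

NNH: 8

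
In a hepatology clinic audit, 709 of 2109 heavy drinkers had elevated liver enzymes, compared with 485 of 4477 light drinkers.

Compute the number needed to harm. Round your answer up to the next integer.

5

risk, heavy drinkers = 709/2109 = 0.336178
risk, light drinkers = 485/4477 = 0.108331
absolute risk difference = 0.227847
1 / 0.227847 = 4.389 → round up → 5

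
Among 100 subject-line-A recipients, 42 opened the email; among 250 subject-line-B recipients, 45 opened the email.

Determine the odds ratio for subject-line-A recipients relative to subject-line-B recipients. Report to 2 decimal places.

OR = (42 × 205) / (58 × 45) = 8610/2610 ≈ 3.30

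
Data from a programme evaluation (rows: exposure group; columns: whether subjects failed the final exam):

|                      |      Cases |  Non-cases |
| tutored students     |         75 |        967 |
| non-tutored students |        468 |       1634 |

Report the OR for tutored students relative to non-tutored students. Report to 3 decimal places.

OR = (75 × 1634) / (967 × 468) = 122550/452556 ≈ 0.271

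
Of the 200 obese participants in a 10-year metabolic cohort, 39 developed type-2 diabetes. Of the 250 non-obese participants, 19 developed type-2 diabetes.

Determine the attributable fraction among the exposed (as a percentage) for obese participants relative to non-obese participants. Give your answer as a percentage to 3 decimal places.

AR% ≈ 61.026%

risk, obese participants = 39/200 = 0.1950
risk, non-obese participants = 19/250 = 0.0760
AR% = (0.1950 − 0.0760) / 0.1950 = 0.6103 → 61.026%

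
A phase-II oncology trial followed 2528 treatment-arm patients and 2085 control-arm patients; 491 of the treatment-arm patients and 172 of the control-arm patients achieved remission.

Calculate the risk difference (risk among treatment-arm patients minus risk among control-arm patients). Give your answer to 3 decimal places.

RD = 0.112

risk, treatment-arm patients = 491/2528 = 0.1942
risk, control-arm patients = 172/2085 = 0.0825
risk difference = 0.1942 − 0.0825 = 0.112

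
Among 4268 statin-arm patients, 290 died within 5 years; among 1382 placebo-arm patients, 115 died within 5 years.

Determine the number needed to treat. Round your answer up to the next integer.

risk, statin-arm patients = 290/4268 = 0.067948
risk, placebo-arm patients = 115/1382 = 0.083213
absolute risk difference = 0.015265
1 / 0.015265 = 65.509 → round up → 66

NNT = 66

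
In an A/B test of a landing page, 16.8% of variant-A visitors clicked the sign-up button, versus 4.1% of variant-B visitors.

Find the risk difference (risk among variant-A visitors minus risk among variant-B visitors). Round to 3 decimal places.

risk difference = 0.16800 − 0.04100 = 0.127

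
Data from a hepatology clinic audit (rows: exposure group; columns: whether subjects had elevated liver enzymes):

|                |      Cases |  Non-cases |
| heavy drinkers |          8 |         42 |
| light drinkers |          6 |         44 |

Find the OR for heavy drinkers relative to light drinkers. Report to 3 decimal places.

OR ≈ 1.397

odds, heavy drinkers = 8/42 = 0.1905
odds, light drinkers = 6/44 = 0.1364
OR = 0.1905 / 0.1364 = 1.397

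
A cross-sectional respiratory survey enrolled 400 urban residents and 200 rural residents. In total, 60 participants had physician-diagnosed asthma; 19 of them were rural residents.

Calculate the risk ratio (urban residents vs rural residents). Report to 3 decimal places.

1.079

urban residents with the outcome: 60 − 19 = 41
urban residents without the outcome: 400 − 41 = 359
rural residents without the outcome: 200 − 19 = 181
risk, urban residents = 41/400 = 0.1025
risk, rural residents = 19/200 = 0.0950
RR = 0.1025 / 0.0950 = 1.079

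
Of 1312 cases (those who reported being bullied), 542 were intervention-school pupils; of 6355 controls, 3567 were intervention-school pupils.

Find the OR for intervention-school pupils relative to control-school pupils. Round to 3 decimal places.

OR = (542 × 2788) / (3567 × 770) = 1511096/2746590 ≈ 0.550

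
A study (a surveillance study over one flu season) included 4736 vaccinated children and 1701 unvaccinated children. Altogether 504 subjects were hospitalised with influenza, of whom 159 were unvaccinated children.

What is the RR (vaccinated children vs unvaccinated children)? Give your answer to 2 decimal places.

0.78

vaccinated children with the outcome: 504 − 159 = 345
vaccinated children without the outcome: 4736 − 345 = 4391
unvaccinated children without the outcome: 1701 − 159 = 1542
risk, vaccinated children = 345/4736 = 0.0728
risk, unvaccinated children = 159/1701 = 0.0935
RR = 0.0728 / 0.0935 = 0.78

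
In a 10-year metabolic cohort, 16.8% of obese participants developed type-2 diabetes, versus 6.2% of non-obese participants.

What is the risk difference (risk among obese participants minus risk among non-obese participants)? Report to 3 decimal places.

risk difference = 0.1680 − 0.0620 = 0.106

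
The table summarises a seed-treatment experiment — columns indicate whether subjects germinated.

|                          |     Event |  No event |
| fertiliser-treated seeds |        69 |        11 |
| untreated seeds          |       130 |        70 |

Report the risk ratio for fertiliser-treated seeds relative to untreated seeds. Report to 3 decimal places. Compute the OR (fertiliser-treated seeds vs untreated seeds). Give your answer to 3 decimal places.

RR = 1.327; OR = 3.378

risk, fertiliser-treated seeds = 69/80 = 0.8625
risk, untreated seeds = 130/200 = 0.6500
RR = 0.8625 / 0.6500 = 1.327
OR = (69 × 70) / (11 × 130) = 4830/1430 ≈ 3.378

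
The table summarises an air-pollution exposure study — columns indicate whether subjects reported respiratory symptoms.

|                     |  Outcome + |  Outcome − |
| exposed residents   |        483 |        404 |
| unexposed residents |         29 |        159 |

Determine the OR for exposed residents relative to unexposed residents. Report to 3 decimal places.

OR = (483 × 159) / (404 × 29) = 76797/11716 ≈ 6.555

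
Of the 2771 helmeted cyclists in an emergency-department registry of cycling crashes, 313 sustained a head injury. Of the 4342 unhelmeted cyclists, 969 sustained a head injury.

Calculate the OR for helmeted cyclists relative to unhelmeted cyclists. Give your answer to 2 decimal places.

OR: 0.44

odds, helmeted cyclists = 313/2458 = 0.1273
odds, unhelmeted cyclists = 969/3373 = 0.2873
OR = 0.1273 / 0.2873 = 0.44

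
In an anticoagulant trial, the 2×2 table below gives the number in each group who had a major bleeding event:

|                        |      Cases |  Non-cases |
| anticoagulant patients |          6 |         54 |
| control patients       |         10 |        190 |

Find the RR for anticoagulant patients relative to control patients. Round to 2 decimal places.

2.00

risk, anticoagulant patients = 6/60 = 0.1000
risk, control patients = 10/200 = 0.0500
RR = 0.1000 / 0.0500 = 2.00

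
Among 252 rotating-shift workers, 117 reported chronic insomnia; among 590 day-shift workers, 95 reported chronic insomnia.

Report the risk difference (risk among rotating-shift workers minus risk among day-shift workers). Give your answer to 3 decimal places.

0.303

risk, rotating-shift workers = 117/252 = 0.4643
risk, day-shift workers = 95/590 = 0.1610
risk difference = 0.4643 − 0.1610 = 0.303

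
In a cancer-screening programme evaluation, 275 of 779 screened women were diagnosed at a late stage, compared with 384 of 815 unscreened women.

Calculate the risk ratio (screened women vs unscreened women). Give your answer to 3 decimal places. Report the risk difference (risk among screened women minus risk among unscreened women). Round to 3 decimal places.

risk, screened women = 275/779 = 0.3530
risk, unscreened women = 384/815 = 0.4712
RR = 0.3530 / 0.4712 = 0.749
risk difference = 0.3530 − 0.4712 = -0.118

RR = 0.749; RD = -0.118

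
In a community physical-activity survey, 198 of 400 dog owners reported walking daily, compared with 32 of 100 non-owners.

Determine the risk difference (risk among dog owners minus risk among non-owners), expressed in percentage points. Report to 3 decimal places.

risk, dog owners = 198/400 = 0.4950
risk, non-owners = 32/100 = 0.3200
risk difference = 0.4950 − 0.3200 = 0.1750 → 17.500 percentage points

RD ≈ 17.500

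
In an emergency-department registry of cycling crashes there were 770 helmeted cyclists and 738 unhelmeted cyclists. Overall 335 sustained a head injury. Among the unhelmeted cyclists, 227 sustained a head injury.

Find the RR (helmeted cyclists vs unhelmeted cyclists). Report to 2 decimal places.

helmeted cyclists with the outcome: 335 − 227 = 108
helmeted cyclists without the outcome: 770 − 108 = 662
unhelmeted cyclists without the outcome: 738 − 227 = 511
risk, helmeted cyclists = 108/770 = 0.1403
risk, unhelmeted cyclists = 227/738 = 0.3076
RR = 0.1403 / 0.3076 = 0.46

RR: 0.46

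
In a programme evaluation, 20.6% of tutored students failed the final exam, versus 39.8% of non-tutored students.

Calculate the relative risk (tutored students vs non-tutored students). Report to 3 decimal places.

RR = 0.2060 / 0.3980 = 0.518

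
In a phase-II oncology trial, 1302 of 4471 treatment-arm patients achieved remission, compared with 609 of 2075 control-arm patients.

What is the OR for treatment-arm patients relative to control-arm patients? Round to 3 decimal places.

OR = (1302 × 1466) / (3169 × 609) = 1908732/1929921 ≈ 0.989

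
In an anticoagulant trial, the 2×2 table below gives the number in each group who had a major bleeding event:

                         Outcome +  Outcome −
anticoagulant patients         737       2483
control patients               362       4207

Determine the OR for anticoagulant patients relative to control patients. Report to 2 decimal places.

OR = (737 × 4207) / (2483 × 362) = 3100559/898846 ≈ 3.45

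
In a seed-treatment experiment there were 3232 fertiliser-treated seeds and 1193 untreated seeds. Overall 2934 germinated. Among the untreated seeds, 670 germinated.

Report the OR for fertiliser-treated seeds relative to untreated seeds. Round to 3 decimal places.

OR ≈ 1.826

fertiliser-treated seeds with the outcome: 2934 − 670 = 2264
fertiliser-treated seeds without the outcome: 3232 − 2264 = 968
untreated seeds without the outcome: 1193 − 670 = 523
odds, fertiliser-treated seeds = 2264/968 = 2.3388
odds, untreated seeds = 670/523 = 1.2811
OR = 2.3388 / 1.2811 = 1.826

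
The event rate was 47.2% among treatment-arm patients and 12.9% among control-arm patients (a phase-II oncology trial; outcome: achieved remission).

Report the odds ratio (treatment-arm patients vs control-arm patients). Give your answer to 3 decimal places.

OR: 6.036

odds, treatment-arm patients = 0.4720/0.5280 = 0.8939
odds, control-arm patients = 0.1290/0.8710 = 0.1481
OR = 0.8939 / 0.1481 = 6.036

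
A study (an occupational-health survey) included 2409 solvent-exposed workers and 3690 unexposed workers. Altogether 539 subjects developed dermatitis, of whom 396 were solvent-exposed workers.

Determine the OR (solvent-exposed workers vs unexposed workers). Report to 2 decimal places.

solvent-exposed workers without the outcome: 2409 − 396 = 2013
unexposed workers with the outcome: 539 − 396 = 143
unexposed workers without the outcome: 3690 − 143 = 3547
OR = (396 × 3547) / (2013 × 143) = 1404612/287859 ≈ 4.88

OR ≈ 4.88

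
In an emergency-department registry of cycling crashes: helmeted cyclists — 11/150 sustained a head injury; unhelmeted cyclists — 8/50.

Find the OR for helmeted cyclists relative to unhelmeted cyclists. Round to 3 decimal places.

OR = (11 × 42) / (139 × 8) = 462/1112 ≈ 0.415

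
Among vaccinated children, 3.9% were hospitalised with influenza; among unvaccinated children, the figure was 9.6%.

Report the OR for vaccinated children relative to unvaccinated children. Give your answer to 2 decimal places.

odds, vaccinated children = 0.03900/0.96100 = 0.04058
odds, unvaccinated children = 0.09600/0.90400 = 0.10619
OR = 0.04058 / 0.10619 = 0.38

OR: 0.38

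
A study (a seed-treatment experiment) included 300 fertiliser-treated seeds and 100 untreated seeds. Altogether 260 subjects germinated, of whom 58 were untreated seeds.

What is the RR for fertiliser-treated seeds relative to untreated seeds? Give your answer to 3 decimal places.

fertiliser-treated seeds with the outcome: 260 − 58 = 202
fertiliser-treated seeds without the outcome: 300 − 202 = 98
untreated seeds without the outcome: 100 − 58 = 42
risk, fertiliser-treated seeds = 202/300 = 0.6733
risk, untreated seeds = 58/100 = 0.5800
RR = 0.6733 / 0.5800 = 1.161

1.161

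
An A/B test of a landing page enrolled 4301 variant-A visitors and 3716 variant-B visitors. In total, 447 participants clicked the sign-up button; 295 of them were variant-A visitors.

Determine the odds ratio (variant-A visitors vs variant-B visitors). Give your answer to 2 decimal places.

variant-A visitors without the outcome: 4301 − 295 = 4006
variant-B visitors with the outcome: 447 − 295 = 152
variant-B visitors without the outcome: 3716 − 152 = 3564
OR = (295 × 3564) / (4006 × 152) = 1051380/608912 ≈ 1.73

OR = 1.73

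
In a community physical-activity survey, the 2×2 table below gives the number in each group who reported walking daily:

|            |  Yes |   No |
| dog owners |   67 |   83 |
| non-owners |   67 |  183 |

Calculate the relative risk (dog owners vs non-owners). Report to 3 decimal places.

RR ≈ 1.667

risk, dog owners = 67/150 = 0.4467
risk, non-owners = 67/250 = 0.2680
RR = 0.4467 / 0.2680 = 1.667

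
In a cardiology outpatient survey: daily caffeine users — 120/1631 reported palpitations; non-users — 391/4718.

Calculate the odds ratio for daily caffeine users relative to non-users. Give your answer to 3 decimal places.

OR = (120 × 4327) / (1511 × 391) = 519240/590801 ≈ 0.879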